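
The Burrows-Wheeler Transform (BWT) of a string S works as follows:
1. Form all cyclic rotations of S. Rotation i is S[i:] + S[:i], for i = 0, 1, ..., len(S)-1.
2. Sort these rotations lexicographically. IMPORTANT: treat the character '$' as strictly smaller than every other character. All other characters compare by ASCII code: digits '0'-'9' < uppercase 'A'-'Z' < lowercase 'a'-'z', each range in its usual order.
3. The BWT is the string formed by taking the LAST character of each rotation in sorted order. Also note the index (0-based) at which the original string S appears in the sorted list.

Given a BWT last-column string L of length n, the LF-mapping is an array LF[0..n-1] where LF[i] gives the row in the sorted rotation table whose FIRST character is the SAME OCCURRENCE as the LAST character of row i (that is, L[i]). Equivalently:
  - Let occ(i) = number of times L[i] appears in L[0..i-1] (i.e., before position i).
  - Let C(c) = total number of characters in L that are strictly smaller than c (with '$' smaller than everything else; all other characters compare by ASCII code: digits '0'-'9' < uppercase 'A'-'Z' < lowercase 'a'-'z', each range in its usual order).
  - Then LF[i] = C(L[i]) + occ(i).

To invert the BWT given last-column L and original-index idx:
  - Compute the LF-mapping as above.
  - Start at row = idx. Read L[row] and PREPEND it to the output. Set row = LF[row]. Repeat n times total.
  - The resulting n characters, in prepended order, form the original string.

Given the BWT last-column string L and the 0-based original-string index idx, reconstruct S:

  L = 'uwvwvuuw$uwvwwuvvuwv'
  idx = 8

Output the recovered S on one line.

Answer: vuvvwvwvuuwuuwvwwwu$

Derivation:
LF mapping: 1 13 7 14 8 2 3 15 0 4 16 9 17 18 5 10 11 6 19 12
Walk LF starting at row 8, prepending L[row]:
  step 1: row=8, L[8]='$', prepend. Next row=LF[8]=0
  step 2: row=0, L[0]='u', prepend. Next row=LF[0]=1
  step 3: row=1, L[1]='w', prepend. Next row=LF[1]=13
  step 4: row=13, L[13]='w', prepend. Next row=LF[13]=18
  step 5: row=18, L[18]='w', prepend. Next row=LF[18]=19
  step 6: row=19, L[19]='v', prepend. Next row=LF[19]=12
  step 7: row=12, L[12]='w', prepend. Next row=LF[12]=17
  step 8: row=17, L[17]='u', prepend. Next row=LF[17]=6
  step 9: row=6, L[6]='u', prepend. Next row=LF[6]=3
  step 10: row=3, L[3]='w', prepend. Next row=LF[3]=14
  step 11: row=14, L[14]='u', prepend. Next row=LF[14]=5
  step 12: row=5, L[5]='u', prepend. Next row=LF[5]=2
  step 13: row=2, L[2]='v', prepend. Next row=LF[2]=7
  step 14: row=7, L[7]='w', prepend. Next row=LF[7]=15
  step 15: row=15, L[15]='v', prepend. Next row=LF[15]=10
  step 16: row=10, L[10]='w', prepend. Next row=LF[10]=16
  step 17: row=16, L[16]='v', prepend. Next row=LF[16]=11
  step 18: row=11, L[11]='v', prepend. Next row=LF[11]=9
  step 19: row=9, L[9]='u', prepend. Next row=LF[9]=4
  step 20: row=4, L[4]='v', prepend. Next row=LF[4]=8
Reversed output: vuvvwvwvuuwuuwvwwwu$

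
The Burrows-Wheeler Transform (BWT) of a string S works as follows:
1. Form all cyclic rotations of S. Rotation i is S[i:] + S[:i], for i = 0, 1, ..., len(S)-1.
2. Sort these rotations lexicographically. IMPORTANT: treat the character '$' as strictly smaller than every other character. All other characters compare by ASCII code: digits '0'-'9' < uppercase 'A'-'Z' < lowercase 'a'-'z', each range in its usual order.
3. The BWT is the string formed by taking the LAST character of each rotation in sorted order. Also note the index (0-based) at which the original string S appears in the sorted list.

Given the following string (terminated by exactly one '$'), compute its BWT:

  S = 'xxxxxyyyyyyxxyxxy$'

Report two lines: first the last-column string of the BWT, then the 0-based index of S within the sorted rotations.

Answer: y$xxyyxxxxxxyyyyyx
1

Derivation:
All 18 rotations (rotation i = S[i:]+S[:i]):
  rot[0] = xxxxxyyyyyyxxyxxy$
  rot[1] = xxxxyyyyyyxxyxxy$x
  rot[2] = xxxyyyyyyxxyxxy$xx
  rot[3] = xxyyyyyyxxyxxy$xxx
  rot[4] = xyyyyyyxxyxxy$xxxx
  rot[5] = yyyyyyxxyxxy$xxxxx
  rot[6] = yyyyyxxyxxy$xxxxxy
  rot[7] = yyyyxxyxxy$xxxxxyy
  rot[8] = yyyxxyxxy$xxxxxyyy
  rot[9] = yyxxyxxy$xxxxxyyyy
  rot[10] = yxxyxxy$xxxxxyyyyy
  rot[11] = xxyxxy$xxxxxyyyyyy
  rot[12] = xyxxy$xxxxxyyyyyyx
  rot[13] = yxxy$xxxxxyyyyyyxx
  rot[14] = xxy$xxxxxyyyyyyxxy
  rot[15] = xy$xxxxxyyyyyyxxyx
  rot[16] = y$xxxxxyyyyyyxxyxx
  rot[17] = $xxxxxyyyyyyxxyxxy
Sorted (with $ < everything):
  sorted[0] = $xxxxxyyyyyyxxyxxy  (last char: 'y')
  sorted[1] = xxxxxyyyyyyxxyxxy$  (last char: '$')
  sorted[2] = xxxxyyyyyyxxyxxy$x  (last char: 'x')
  sorted[3] = xxxyyyyyyxxyxxy$xx  (last char: 'x')
  sorted[4] = xxy$xxxxxyyyyyyxxy  (last char: 'y')
  sorted[5] = xxyxxy$xxxxxyyyyyy  (last char: 'y')
  sorted[6] = xxyyyyyyxxyxxy$xxx  (last char: 'x')
  sorted[7] = xy$xxxxxyyyyyyxxyx  (last char: 'x')
  sorted[8] = xyxxy$xxxxxyyyyyyx  (last char: 'x')
  sorted[9] = xyyyyyyxxyxxy$xxxx  (last char: 'x')
  sorted[10] = y$xxxxxyyyyyyxxyxx  (last char: 'x')
  sorted[11] = yxxy$xxxxxyyyyyyxx  (last char: 'x')
  sorted[12] = yxxyxxy$xxxxxyyyyy  (last char: 'y')
  sorted[13] = yyxxyxxy$xxxxxyyyy  (last char: 'y')
  sorted[14] = yyyxxyxxy$xxxxxyyy  (last char: 'y')
  sorted[15] = yyyyxxyxxy$xxxxxyy  (last char: 'y')
  sorted[16] = yyyyyxxyxxy$xxxxxy  (last char: 'y')
  sorted[17] = yyyyyyxxyxxy$xxxxx  (last char: 'x')
Last column: y$xxyyxxxxxxyyyyyx
Original string S is at sorted index 1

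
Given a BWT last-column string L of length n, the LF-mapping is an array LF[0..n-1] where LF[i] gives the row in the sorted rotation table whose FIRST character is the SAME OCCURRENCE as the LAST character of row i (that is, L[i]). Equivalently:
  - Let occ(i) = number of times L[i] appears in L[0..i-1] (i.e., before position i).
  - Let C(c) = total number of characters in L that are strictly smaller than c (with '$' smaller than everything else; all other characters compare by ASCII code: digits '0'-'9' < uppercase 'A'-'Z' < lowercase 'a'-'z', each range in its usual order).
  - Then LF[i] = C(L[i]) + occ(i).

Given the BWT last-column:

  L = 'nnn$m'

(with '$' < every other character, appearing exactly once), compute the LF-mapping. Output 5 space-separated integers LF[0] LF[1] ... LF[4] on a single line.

Answer: 2 3 4 0 1

Derivation:
Char counts: '$':1, 'm':1, 'n':3
C (first-col start): C('$')=0, C('m')=1, C('n')=2
L[0]='n': occ=0, LF[0]=C('n')+0=2+0=2
L[1]='n': occ=1, LF[1]=C('n')+1=2+1=3
L[2]='n': occ=2, LF[2]=C('n')+2=2+2=4
L[3]='$': occ=0, LF[3]=C('$')+0=0+0=0
L[4]='m': occ=0, LF[4]=C('m')+0=1+0=1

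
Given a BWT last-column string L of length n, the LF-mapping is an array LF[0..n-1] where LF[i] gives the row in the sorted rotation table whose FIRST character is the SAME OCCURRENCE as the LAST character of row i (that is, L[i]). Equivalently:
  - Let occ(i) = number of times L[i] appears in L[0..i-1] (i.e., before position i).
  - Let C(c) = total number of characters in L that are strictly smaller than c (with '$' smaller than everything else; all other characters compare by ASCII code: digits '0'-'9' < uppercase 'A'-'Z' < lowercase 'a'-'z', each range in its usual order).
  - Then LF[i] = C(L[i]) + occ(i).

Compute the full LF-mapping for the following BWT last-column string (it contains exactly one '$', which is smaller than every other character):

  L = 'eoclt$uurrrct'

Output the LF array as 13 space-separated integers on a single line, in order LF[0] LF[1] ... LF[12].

Char counts: '$':1, 'c':2, 'e':1, 'l':1, 'o':1, 'r':3, 't':2, 'u':2
C (first-col start): C('$')=0, C('c')=1, C('e')=3, C('l')=4, C('o')=5, C('r')=6, C('t')=9, C('u')=11
L[0]='e': occ=0, LF[0]=C('e')+0=3+0=3
L[1]='o': occ=0, LF[1]=C('o')+0=5+0=5
L[2]='c': occ=0, LF[2]=C('c')+0=1+0=1
L[3]='l': occ=0, LF[3]=C('l')+0=4+0=4
L[4]='t': occ=0, LF[4]=C('t')+0=9+0=9
L[5]='$': occ=0, LF[5]=C('$')+0=0+0=0
L[6]='u': occ=0, LF[6]=C('u')+0=11+0=11
L[7]='u': occ=1, LF[7]=C('u')+1=11+1=12
L[8]='r': occ=0, LF[8]=C('r')+0=6+0=6
L[9]='r': occ=1, LF[9]=C('r')+1=6+1=7
L[10]='r': occ=2, LF[10]=C('r')+2=6+2=8
L[11]='c': occ=1, LF[11]=C('c')+1=1+1=2
L[12]='t': occ=1, LF[12]=C('t')+1=9+1=10

Answer: 3 5 1 4 9 0 11 12 6 7 8 2 10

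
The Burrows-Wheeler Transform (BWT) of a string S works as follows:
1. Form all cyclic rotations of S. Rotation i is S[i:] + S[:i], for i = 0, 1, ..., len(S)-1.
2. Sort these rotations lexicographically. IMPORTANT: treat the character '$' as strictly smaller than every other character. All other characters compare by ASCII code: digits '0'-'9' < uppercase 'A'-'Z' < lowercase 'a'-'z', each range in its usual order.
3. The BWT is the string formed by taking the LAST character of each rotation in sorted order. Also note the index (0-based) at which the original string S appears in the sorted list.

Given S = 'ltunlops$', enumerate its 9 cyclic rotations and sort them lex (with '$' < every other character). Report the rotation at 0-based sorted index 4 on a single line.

All 9 rotations (rotation i = S[i:]+S[:i]):
  rot[0] = ltunlops$
  rot[1] = tunlops$l
  rot[2] = unlops$lt
  rot[3] = nlops$ltu
  rot[4] = lops$ltun
  rot[5] = ops$ltunl
  rot[6] = ps$ltunlo
  rot[7] = s$ltunlop
  rot[8] = $ltunlops
Sorted (with $ < everything):
  sorted[0] = $ltunlops
  sorted[1] = lops$ltun
  sorted[2] = ltunlops$
  sorted[3] = nlops$ltu
  sorted[4] = ops$ltunl
  sorted[5] = ps$ltunlo
  sorted[6] = s$ltunlop
  sorted[7] = tunlops$l
  sorted[8] = unlops$lt
sorted[4] = ops$ltunl

Answer: ops$ltunl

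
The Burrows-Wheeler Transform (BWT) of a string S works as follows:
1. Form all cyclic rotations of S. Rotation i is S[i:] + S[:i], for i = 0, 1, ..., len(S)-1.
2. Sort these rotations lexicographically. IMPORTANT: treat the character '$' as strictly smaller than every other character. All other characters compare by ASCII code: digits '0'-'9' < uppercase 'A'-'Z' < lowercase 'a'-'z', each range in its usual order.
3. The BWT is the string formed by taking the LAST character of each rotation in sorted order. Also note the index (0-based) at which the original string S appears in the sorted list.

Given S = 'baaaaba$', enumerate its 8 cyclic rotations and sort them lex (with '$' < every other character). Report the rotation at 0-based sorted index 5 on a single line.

All 8 rotations (rotation i = S[i:]+S[:i]):
  rot[0] = baaaaba$
  rot[1] = aaaaba$b
  rot[2] = aaaba$ba
  rot[3] = aaba$baa
  rot[4] = aba$baaa
  rot[5] = ba$baaaa
  rot[6] = a$baaaab
  rot[7] = $baaaaba
Sorted (with $ < everything):
  sorted[0] = $baaaaba
  sorted[1] = a$baaaab
  sorted[2] = aaaaba$b
  sorted[3] = aaaba$ba
  sorted[4] = aaba$baa
  sorted[5] = aba$baaa
  sorted[6] = ba$baaaa
  sorted[7] = baaaaba$
sorted[5] = aba$baaa

Answer: aba$baaa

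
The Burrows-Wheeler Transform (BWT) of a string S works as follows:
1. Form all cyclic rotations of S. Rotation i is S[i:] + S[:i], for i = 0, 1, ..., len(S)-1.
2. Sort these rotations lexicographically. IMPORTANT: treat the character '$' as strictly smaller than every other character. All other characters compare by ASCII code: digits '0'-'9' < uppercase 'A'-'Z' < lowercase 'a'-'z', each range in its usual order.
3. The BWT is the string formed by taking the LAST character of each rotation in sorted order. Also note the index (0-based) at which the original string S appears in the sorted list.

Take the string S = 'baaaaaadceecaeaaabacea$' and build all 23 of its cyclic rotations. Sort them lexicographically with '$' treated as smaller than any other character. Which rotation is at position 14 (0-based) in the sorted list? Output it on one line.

Answer: bacea$baaaaaadceecaeaaa

Derivation:
All 23 rotations (rotation i = S[i:]+S[:i]):
  rot[0] = baaaaaadceecaeaaabacea$
  rot[1] = aaaaaadceecaeaaabacea$b
  rot[2] = aaaaadceecaeaaabacea$ba
  rot[3] = aaaadceecaeaaabacea$baa
  rot[4] = aaadceecaeaaabacea$baaa
  rot[5] = aadceecaeaaabacea$baaaa
  rot[6] = adceecaeaaabacea$baaaaa
  rot[7] = dceecaeaaabacea$baaaaaa
  rot[8] = ceecaeaaabacea$baaaaaad
  rot[9] = eecaeaaabacea$baaaaaadc
  rot[10] = ecaeaaabacea$baaaaaadce
  rot[11] = caeaaabacea$baaaaaadcee
  rot[12] = aeaaabacea$baaaaaadceec
  rot[13] = eaaabacea$baaaaaadceeca
  rot[14] = aaabacea$baaaaaadceecae
  rot[15] = aabacea$baaaaaadceecaea
  rot[16] = abacea$baaaaaadceecaeaa
  rot[17] = bacea$baaaaaadceecaeaaa
  rot[18] = acea$baaaaaadceecaeaaab
  rot[19] = cea$baaaaaadceecaeaaaba
  rot[20] = ea$baaaaaadceecaeaaabac
  rot[21] = a$baaaaaadceecaeaaabace
  rot[22] = $baaaaaadceecaeaaabacea
Sorted (with $ < everything):
  sorted[0] = $baaaaaadceecaeaaabacea
  sorted[1] = a$baaaaaadceecaeaaabace
  sorted[2] = aaaaaadceecaeaaabacea$b
  sorted[3] = aaaaadceecaeaaabacea$ba
  sorted[4] = aaaadceecaeaaabacea$baa
  sorted[5] = aaabacea$baaaaaadceecae
  sorted[6] = aaadceecaeaaabacea$baaa
  sorted[7] = aabacea$baaaaaadceecaea
  sorted[8] = aadceecaeaaabacea$baaaa
  sorted[9] = abacea$baaaaaadceecaeaa
  sorted[10] = acea$baaaaaadceecaeaaab
  sorted[11] = adceecaeaaabacea$baaaaa
  sorted[12] = aeaaabacea$baaaaaadceec
  sorted[13] = baaaaaadceecaeaaabacea$
  sorted[14] = bacea$baaaaaadceecaeaaa
  sorted[15] = caeaaabacea$baaaaaadcee
  sorted[16] = cea$baaaaaadceecaeaaaba
  sorted[17] = ceecaeaaabacea$baaaaaad
  sorted[18] = dceecaeaaabacea$baaaaaa
  sorted[19] = ea$baaaaaadceecaeaaabac
  sorted[20] = eaaabacea$baaaaaadceeca
  sorted[21] = ecaeaaabacea$baaaaaadce
  sorted[22] = eecaeaaabacea$baaaaaadc
sorted[14] = bacea$baaaaaadceecaeaaa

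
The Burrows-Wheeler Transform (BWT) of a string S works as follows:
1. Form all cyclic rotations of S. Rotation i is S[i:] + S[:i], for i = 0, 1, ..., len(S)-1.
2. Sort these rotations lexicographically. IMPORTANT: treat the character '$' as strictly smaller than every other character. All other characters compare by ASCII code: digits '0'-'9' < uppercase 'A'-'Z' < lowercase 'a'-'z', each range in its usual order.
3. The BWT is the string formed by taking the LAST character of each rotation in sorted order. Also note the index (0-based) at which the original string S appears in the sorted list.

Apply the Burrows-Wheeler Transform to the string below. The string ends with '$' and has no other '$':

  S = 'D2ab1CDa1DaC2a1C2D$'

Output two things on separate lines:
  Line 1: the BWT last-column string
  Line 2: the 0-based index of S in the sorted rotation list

Answer: DabaCCD1a12$C12DD2a
11

Derivation:
All 19 rotations (rotation i = S[i:]+S[:i]):
  rot[0] = D2ab1CDa1DaC2a1C2D$
  rot[1] = 2ab1CDa1DaC2a1C2D$D
  rot[2] = ab1CDa1DaC2a1C2D$D2
  rot[3] = b1CDa1DaC2a1C2D$D2a
  rot[4] = 1CDa1DaC2a1C2D$D2ab
  rot[5] = CDa1DaC2a1C2D$D2ab1
  rot[6] = Da1DaC2a1C2D$D2ab1C
  rot[7] = a1DaC2a1C2D$D2ab1CD
  rot[8] = 1DaC2a1C2D$D2ab1CDa
  rot[9] = DaC2a1C2D$D2ab1CDa1
  rot[10] = aC2a1C2D$D2ab1CDa1D
  rot[11] = C2a1C2D$D2ab1CDa1Da
  rot[12] = 2a1C2D$D2ab1CDa1DaC
  rot[13] = a1C2D$D2ab1CDa1DaC2
  rot[14] = 1C2D$D2ab1CDa1DaC2a
  rot[15] = C2D$D2ab1CDa1DaC2a1
  rot[16] = 2D$D2ab1CDa1DaC2a1C
  rot[17] = D$D2ab1CDa1DaC2a1C2
  rot[18] = $D2ab1CDa1DaC2a1C2D
Sorted (with $ < everything):
  sorted[0] = $D2ab1CDa1DaC2a1C2D  (last char: 'D')
  sorted[1] = 1C2D$D2ab1CDa1DaC2a  (last char: 'a')
  sorted[2] = 1CDa1DaC2a1C2D$D2ab  (last char: 'b')
  sorted[3] = 1DaC2a1C2D$D2ab1CDa  (last char: 'a')
  sorted[4] = 2D$D2ab1CDa1DaC2a1C  (last char: 'C')
  sorted[5] = 2a1C2D$D2ab1CDa1DaC  (last char: 'C')
  sorted[6] = 2ab1CDa1DaC2a1C2D$D  (last char: 'D')
  sorted[7] = C2D$D2ab1CDa1DaC2a1  (last char: '1')
  sorted[8] = C2a1C2D$D2ab1CDa1Da  (last char: 'a')
  sorted[9] = CDa1DaC2a1C2D$D2ab1  (last char: '1')
  sorted[10] = D$D2ab1CDa1DaC2a1C2  (last char: '2')
  sorted[11] = D2ab1CDa1DaC2a1C2D$  (last char: '$')
  sorted[12] = Da1DaC2a1C2D$D2ab1C  (last char: 'C')
  sorted[13] = DaC2a1C2D$D2ab1CDa1  (last char: '1')
  sorted[14] = a1C2D$D2ab1CDa1DaC2  (last char: '2')
  sorted[15] = a1DaC2a1C2D$D2ab1CD  (last char: 'D')
  sorted[16] = aC2a1C2D$D2ab1CDa1D  (last char: 'D')
  sorted[17] = ab1CDa1DaC2a1C2D$D2  (last char: '2')
  sorted[18] = b1CDa1DaC2a1C2D$D2a  (last char: 'a')
Last column: DabaCCD1a12$C12DD2a
Original string S is at sorted index 11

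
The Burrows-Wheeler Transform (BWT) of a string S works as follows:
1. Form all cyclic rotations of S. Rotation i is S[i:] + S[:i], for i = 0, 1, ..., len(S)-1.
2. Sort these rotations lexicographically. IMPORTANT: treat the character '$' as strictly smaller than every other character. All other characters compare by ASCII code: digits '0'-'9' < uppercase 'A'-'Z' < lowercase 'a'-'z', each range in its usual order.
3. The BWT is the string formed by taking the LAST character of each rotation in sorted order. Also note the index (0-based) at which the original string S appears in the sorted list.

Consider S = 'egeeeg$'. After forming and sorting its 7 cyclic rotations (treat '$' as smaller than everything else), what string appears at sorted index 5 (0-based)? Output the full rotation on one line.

Answer: g$egeee

Derivation:
All 7 rotations (rotation i = S[i:]+S[:i]):
  rot[0] = egeeeg$
  rot[1] = geeeg$e
  rot[2] = eeeg$eg
  rot[3] = eeg$ege
  rot[4] = eg$egee
  rot[5] = g$egeee
  rot[6] = $egeeeg
Sorted (with $ < everything):
  sorted[0] = $egeeeg
  sorted[1] = eeeg$eg
  sorted[2] = eeg$ege
  sorted[3] = eg$egee
  sorted[4] = egeeeg$
  sorted[5] = g$egeee
  sorted[6] = geeeg$e
sorted[5] = g$egeee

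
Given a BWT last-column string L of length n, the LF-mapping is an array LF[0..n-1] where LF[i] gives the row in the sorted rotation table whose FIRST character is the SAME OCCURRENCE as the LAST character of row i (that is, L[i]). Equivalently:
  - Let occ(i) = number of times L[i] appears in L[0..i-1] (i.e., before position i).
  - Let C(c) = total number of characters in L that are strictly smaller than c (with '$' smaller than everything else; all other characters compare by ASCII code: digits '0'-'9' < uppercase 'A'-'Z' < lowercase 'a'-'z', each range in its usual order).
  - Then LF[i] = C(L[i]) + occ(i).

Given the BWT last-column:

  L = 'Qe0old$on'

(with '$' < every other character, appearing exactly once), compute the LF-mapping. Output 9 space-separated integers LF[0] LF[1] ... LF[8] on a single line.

Answer: 2 4 1 7 5 3 0 8 6

Derivation:
Char counts: '$':1, '0':1, 'Q':1, 'd':1, 'e':1, 'l':1, 'n':1, 'o':2
C (first-col start): C('$')=0, C('0')=1, C('Q')=2, C('d')=3, C('e')=4, C('l')=5, C('n')=6, C('o')=7
L[0]='Q': occ=0, LF[0]=C('Q')+0=2+0=2
L[1]='e': occ=0, LF[1]=C('e')+0=4+0=4
L[2]='0': occ=0, LF[2]=C('0')+0=1+0=1
L[3]='o': occ=0, LF[3]=C('o')+0=7+0=7
L[4]='l': occ=0, LF[4]=C('l')+0=5+0=5
L[5]='d': occ=0, LF[5]=C('d')+0=3+0=3
L[6]='$': occ=0, LF[6]=C('$')+0=0+0=0
L[7]='o': occ=1, LF[7]=C('o')+1=7+1=8
L[8]='n': occ=0, LF[8]=C('n')+0=6+0=6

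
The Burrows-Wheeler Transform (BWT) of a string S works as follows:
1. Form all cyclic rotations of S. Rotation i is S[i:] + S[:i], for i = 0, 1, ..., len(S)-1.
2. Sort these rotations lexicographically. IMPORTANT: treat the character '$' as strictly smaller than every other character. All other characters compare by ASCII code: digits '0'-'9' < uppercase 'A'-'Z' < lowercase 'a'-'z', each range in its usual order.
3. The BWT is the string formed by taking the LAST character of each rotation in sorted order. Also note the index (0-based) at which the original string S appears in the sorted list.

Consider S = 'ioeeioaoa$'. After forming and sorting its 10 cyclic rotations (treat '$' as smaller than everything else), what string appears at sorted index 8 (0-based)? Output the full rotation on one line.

Answer: oaoa$ioeei

Derivation:
All 10 rotations (rotation i = S[i:]+S[:i]):
  rot[0] = ioeeioaoa$
  rot[1] = oeeioaoa$i
  rot[2] = eeioaoa$io
  rot[3] = eioaoa$ioe
  rot[4] = ioaoa$ioee
  rot[5] = oaoa$ioeei
  rot[6] = aoa$ioeeio
  rot[7] = oa$ioeeioa
  rot[8] = a$ioeeioao
  rot[9] = $ioeeioaoa
Sorted (with $ < everything):
  sorted[0] = $ioeeioaoa
  sorted[1] = a$ioeeioao
  sorted[2] = aoa$ioeeio
  sorted[3] = eeioaoa$io
  sorted[4] = eioaoa$ioe
  sorted[5] = ioaoa$ioee
  sorted[6] = ioeeioaoa$
  sorted[7] = oa$ioeeioa
  sorted[8] = oaoa$ioeei
  sorted[9] = oeeioaoa$i
sorted[8] = oaoa$ioeei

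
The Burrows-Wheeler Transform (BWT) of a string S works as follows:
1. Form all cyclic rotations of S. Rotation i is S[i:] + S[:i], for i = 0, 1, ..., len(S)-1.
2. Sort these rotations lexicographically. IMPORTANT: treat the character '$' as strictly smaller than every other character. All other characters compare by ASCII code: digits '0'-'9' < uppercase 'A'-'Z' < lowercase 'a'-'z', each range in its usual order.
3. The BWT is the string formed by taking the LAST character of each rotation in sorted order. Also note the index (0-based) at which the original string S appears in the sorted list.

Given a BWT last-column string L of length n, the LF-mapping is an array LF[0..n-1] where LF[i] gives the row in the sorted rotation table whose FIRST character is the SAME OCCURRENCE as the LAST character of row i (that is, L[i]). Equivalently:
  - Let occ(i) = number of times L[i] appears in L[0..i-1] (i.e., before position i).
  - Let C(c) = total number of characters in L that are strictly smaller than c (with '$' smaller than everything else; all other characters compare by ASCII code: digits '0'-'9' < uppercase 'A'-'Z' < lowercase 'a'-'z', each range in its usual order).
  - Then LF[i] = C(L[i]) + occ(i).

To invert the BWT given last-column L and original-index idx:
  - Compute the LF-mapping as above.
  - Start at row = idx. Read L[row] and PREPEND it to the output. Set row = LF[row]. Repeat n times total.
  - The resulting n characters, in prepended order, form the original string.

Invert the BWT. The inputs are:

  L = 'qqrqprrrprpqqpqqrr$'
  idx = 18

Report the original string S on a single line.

Answer: rrrqrpqqrqpqrqpprq$

Derivation:
LF mapping: 5 6 12 7 1 13 14 15 2 16 3 8 9 4 10 11 17 18 0
Walk LF starting at row 18, prepending L[row]:
  step 1: row=18, L[18]='$', prepend. Next row=LF[18]=0
  step 2: row=0, L[0]='q', prepend. Next row=LF[0]=5
  step 3: row=5, L[5]='r', prepend. Next row=LF[5]=13
  step 4: row=13, L[13]='p', prepend. Next row=LF[13]=4
  step 5: row=4, L[4]='p', prepend. Next row=LF[4]=1
  step 6: row=1, L[1]='q', prepend. Next row=LF[1]=6
  step 7: row=6, L[6]='r', prepend. Next row=LF[6]=14
  step 8: row=14, L[14]='q', prepend. Next row=LF[14]=10
  step 9: row=10, L[10]='p', prepend. Next row=LF[10]=3
  step 10: row=3, L[3]='q', prepend. Next row=LF[3]=7
  step 11: row=7, L[7]='r', prepend. Next row=LF[7]=15
  step 12: row=15, L[15]='q', prepend. Next row=LF[15]=11
  step 13: row=11, L[11]='q', prepend. Next row=LF[11]=8
  step 14: row=8, L[8]='p', prepend. Next row=LF[8]=2
  step 15: row=2, L[2]='r', prepend. Next row=LF[2]=12
  step 16: row=12, L[12]='q', prepend. Next row=LF[12]=9
  step 17: row=9, L[9]='r', prepend. Next row=LF[9]=16
  step 18: row=16, L[16]='r', prepend. Next row=LF[16]=17
  step 19: row=17, L[17]='r', prepend. Next row=LF[17]=18
Reversed output: rrrqrpqqrqpqrqpprq$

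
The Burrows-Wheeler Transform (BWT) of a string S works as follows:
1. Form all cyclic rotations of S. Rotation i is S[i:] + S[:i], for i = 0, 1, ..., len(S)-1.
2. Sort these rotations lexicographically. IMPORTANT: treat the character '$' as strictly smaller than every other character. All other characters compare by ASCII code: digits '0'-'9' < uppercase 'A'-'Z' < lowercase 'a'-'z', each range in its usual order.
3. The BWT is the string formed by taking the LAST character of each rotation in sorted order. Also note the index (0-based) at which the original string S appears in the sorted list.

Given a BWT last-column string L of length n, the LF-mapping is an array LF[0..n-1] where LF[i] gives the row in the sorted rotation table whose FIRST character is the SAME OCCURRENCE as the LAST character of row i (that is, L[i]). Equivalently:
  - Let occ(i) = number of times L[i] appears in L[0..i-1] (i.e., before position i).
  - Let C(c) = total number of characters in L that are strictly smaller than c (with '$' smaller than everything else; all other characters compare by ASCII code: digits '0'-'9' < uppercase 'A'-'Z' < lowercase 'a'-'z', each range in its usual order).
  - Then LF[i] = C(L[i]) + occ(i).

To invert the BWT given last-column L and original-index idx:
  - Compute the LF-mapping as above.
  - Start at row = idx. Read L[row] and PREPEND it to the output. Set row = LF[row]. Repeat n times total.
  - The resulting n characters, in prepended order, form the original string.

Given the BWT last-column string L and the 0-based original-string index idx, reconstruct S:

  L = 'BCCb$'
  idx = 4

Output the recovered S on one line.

Answer: bCCB$

Derivation:
LF mapping: 1 2 3 4 0
Walk LF starting at row 4, prepending L[row]:
  step 1: row=4, L[4]='$', prepend. Next row=LF[4]=0
  step 2: row=0, L[0]='B', prepend. Next row=LF[0]=1
  step 3: row=1, L[1]='C', prepend. Next row=LF[1]=2
  step 4: row=2, L[2]='C', prepend. Next row=LF[2]=3
  step 5: row=3, L[3]='b', prepend. Next row=LF[3]=4
Reversed output: bCCB$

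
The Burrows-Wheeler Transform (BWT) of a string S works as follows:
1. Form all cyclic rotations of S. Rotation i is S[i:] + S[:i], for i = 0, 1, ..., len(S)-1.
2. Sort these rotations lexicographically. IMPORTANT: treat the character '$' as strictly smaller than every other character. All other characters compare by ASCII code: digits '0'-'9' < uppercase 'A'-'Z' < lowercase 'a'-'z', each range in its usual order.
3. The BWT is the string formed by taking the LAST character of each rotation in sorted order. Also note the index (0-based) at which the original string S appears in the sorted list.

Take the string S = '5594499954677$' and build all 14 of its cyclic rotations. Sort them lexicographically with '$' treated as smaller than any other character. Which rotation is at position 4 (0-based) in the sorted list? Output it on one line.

All 14 rotations (rotation i = S[i:]+S[:i]):
  rot[0] = 5594499954677$
  rot[1] = 594499954677$5
  rot[2] = 94499954677$55
  rot[3] = 4499954677$559
  rot[4] = 499954677$5594
  rot[5] = 99954677$55944
  rot[6] = 9954677$559449
  rot[7] = 954677$5594499
  rot[8] = 54677$55944999
  rot[9] = 4677$559449995
  rot[10] = 677$5594499954
  rot[11] = 77$55944999546
  rot[12] = 7$559449995467
  rot[13] = $5594499954677
Sorted (with $ < everything):
  sorted[0] = $5594499954677
  sorted[1] = 4499954677$559
  sorted[2] = 4677$559449995
  sorted[3] = 499954677$5594
  sorted[4] = 54677$55944999
  sorted[5] = 5594499954677$
  sorted[6] = 594499954677$5
  sorted[7] = 677$5594499954
  sorted[8] = 7$559449995467
  sorted[9] = 77$55944999546
  sorted[10] = 94499954677$55
  sorted[11] = 954677$5594499
  sorted[12] = 9954677$559449
  sorted[13] = 99954677$55944
sorted[4] = 54677$55944999

Answer: 54677$55944999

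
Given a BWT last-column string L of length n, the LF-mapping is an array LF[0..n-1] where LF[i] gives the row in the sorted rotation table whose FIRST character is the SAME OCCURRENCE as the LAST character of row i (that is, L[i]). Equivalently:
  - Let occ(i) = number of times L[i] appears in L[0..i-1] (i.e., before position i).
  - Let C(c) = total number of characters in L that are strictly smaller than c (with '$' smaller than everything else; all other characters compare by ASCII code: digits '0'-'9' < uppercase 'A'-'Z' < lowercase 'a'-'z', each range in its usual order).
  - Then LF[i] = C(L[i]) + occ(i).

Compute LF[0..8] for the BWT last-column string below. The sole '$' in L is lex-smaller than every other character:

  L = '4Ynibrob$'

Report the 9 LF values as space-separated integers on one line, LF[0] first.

Answer: 1 2 6 5 3 8 7 4 0

Derivation:
Char counts: '$':1, '4':1, 'Y':1, 'b':2, 'i':1, 'n':1, 'o':1, 'r':1
C (first-col start): C('$')=0, C('4')=1, C('Y')=2, C('b')=3, C('i')=5, C('n')=6, C('o')=7, C('r')=8
L[0]='4': occ=0, LF[0]=C('4')+0=1+0=1
L[1]='Y': occ=0, LF[1]=C('Y')+0=2+0=2
L[2]='n': occ=0, LF[2]=C('n')+0=6+0=6
L[3]='i': occ=0, LF[3]=C('i')+0=5+0=5
L[4]='b': occ=0, LF[4]=C('b')+0=3+0=3
L[5]='r': occ=0, LF[5]=C('r')+0=8+0=8
L[6]='o': occ=0, LF[6]=C('o')+0=7+0=7
L[7]='b': occ=1, LF[7]=C('b')+1=3+1=4
L[8]='$': occ=0, LF[8]=C('$')+0=0+0=0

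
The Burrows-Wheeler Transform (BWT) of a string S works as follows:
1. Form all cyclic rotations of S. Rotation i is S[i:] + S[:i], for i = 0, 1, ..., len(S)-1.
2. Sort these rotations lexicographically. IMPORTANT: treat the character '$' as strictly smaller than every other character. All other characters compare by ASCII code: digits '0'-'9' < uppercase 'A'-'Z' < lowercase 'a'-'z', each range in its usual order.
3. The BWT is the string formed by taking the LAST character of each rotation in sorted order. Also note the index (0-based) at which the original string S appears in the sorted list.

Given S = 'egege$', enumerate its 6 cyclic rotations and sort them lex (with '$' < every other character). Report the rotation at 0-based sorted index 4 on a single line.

Answer: ge$ege

Derivation:
All 6 rotations (rotation i = S[i:]+S[:i]):
  rot[0] = egege$
  rot[1] = gege$e
  rot[2] = ege$eg
  rot[3] = ge$ege
  rot[4] = e$egeg
  rot[5] = $egege
Sorted (with $ < everything):
  sorted[0] = $egege
  sorted[1] = e$egeg
  sorted[2] = ege$eg
  sorted[3] = egege$
  sorted[4] = ge$ege
  sorted[5] = gege$e
sorted[4] = ge$ege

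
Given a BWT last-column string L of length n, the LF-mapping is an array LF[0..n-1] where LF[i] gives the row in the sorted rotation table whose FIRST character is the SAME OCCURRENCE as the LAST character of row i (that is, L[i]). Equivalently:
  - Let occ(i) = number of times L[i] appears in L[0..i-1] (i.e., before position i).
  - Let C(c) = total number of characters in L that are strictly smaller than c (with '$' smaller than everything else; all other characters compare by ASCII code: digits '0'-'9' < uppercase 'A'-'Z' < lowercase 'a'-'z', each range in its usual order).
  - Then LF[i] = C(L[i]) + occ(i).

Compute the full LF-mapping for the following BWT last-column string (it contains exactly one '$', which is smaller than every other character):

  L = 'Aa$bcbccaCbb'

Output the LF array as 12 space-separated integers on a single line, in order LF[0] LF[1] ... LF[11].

Answer: 1 3 0 5 9 6 10 11 4 2 7 8

Derivation:
Char counts: '$':1, 'A':1, 'C':1, 'a':2, 'b':4, 'c':3
C (first-col start): C('$')=0, C('A')=1, C('C')=2, C('a')=3, C('b')=5, C('c')=9
L[0]='A': occ=0, LF[0]=C('A')+0=1+0=1
L[1]='a': occ=0, LF[1]=C('a')+0=3+0=3
L[2]='$': occ=0, LF[2]=C('$')+0=0+0=0
L[3]='b': occ=0, LF[3]=C('b')+0=5+0=5
L[4]='c': occ=0, LF[4]=C('c')+0=9+0=9
L[5]='b': occ=1, LF[5]=C('b')+1=5+1=6
L[6]='c': occ=1, LF[6]=C('c')+1=9+1=10
L[7]='c': occ=2, LF[7]=C('c')+2=9+2=11
L[8]='a': occ=1, LF[8]=C('a')+1=3+1=4
L[9]='C': occ=0, LF[9]=C('C')+0=2+0=2
L[10]='b': occ=2, LF[10]=C('b')+2=5+2=7
L[11]='b': occ=3, LF[11]=C('b')+3=5+3=8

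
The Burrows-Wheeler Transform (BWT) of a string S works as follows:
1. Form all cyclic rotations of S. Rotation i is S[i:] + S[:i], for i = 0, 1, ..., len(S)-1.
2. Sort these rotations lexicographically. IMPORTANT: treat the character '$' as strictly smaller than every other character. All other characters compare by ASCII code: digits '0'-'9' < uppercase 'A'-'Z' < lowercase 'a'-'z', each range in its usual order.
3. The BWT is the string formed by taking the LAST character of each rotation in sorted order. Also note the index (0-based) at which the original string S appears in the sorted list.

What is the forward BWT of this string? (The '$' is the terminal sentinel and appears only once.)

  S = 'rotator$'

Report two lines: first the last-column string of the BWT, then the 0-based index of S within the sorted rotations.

All 8 rotations (rotation i = S[i:]+S[:i]):
  rot[0] = rotator$
  rot[1] = otator$r
  rot[2] = tator$ro
  rot[3] = ator$rot
  rot[4] = tor$rota
  rot[5] = or$rotat
  rot[6] = r$rotato
  rot[7] = $rotator
Sorted (with $ < everything):
  sorted[0] = $rotator  (last char: 'r')
  sorted[1] = ator$rot  (last char: 't')
  sorted[2] = or$rotat  (last char: 't')
  sorted[3] = otator$r  (last char: 'r')
  sorted[4] = r$rotato  (last char: 'o')
  sorted[5] = rotator$  (last char: '$')
  sorted[6] = tator$ro  (last char: 'o')
  sorted[7] = tor$rota  (last char: 'a')
Last column: rttro$oa
Original string S is at sorted index 5

Answer: rttro$oa
5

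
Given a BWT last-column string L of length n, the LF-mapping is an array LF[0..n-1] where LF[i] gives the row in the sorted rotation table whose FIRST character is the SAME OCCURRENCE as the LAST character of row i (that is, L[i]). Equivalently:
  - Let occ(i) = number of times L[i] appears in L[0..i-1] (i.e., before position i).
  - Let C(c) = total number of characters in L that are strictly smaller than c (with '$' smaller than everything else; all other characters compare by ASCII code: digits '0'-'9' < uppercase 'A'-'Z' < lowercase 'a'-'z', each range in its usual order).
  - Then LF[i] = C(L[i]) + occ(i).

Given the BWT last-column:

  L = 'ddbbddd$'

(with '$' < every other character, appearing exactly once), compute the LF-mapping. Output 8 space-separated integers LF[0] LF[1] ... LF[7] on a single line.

Answer: 3 4 1 2 5 6 7 0

Derivation:
Char counts: '$':1, 'b':2, 'd':5
C (first-col start): C('$')=0, C('b')=1, C('d')=3
L[0]='d': occ=0, LF[0]=C('d')+0=3+0=3
L[1]='d': occ=1, LF[1]=C('d')+1=3+1=4
L[2]='b': occ=0, LF[2]=C('b')+0=1+0=1
L[3]='b': occ=1, LF[3]=C('b')+1=1+1=2
L[4]='d': occ=2, LF[4]=C('d')+2=3+2=5
L[5]='d': occ=3, LF[5]=C('d')+3=3+3=6
L[6]='d': occ=4, LF[6]=C('d')+4=3+4=7
L[7]='$': occ=0, LF[7]=C('$')+0=0+0=0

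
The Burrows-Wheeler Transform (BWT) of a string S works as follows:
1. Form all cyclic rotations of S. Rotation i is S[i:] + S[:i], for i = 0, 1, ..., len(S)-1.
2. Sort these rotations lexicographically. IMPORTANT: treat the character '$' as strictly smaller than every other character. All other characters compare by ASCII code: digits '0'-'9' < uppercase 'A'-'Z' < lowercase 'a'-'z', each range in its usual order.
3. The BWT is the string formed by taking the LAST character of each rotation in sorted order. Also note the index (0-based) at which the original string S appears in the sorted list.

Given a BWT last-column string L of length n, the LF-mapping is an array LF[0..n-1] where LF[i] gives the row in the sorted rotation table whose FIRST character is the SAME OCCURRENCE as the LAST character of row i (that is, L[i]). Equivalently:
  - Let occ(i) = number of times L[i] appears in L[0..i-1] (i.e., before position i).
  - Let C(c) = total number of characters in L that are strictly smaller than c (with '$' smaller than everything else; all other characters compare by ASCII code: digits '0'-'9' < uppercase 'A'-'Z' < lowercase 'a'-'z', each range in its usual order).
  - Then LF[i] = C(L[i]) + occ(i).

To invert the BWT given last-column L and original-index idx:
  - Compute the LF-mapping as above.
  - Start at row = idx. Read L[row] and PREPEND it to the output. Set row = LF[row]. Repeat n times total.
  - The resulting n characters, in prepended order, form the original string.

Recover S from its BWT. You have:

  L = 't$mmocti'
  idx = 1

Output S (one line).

LF mapping: 6 0 3 4 5 1 7 2
Walk LF starting at row 1, prepending L[row]:
  step 1: row=1, L[1]='$', prepend. Next row=LF[1]=0
  step 2: row=0, L[0]='t', prepend. Next row=LF[0]=6
  step 3: row=6, L[6]='t', prepend. Next row=LF[6]=7
  step 4: row=7, L[7]='i', prepend. Next row=LF[7]=2
  step 5: row=2, L[2]='m', prepend. Next row=LF[2]=3
  step 6: row=3, L[3]='m', prepend. Next row=LF[3]=4
  step 7: row=4, L[4]='o', prepend. Next row=LF[4]=5
  step 8: row=5, L[5]='c', prepend. Next row=LF[5]=1
Reversed output: committ$

Answer: committ$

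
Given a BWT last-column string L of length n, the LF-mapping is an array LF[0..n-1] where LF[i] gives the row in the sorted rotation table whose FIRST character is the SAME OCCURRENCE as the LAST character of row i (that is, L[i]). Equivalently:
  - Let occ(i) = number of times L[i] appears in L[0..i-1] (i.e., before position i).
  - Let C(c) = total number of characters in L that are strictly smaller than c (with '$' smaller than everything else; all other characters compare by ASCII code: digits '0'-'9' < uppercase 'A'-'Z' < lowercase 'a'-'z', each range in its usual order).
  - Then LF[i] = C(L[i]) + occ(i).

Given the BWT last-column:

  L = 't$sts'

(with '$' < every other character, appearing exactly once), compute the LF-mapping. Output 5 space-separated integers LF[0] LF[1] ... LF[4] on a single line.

Answer: 3 0 1 4 2

Derivation:
Char counts: '$':1, 's':2, 't':2
C (first-col start): C('$')=0, C('s')=1, C('t')=3
L[0]='t': occ=0, LF[0]=C('t')+0=3+0=3
L[1]='$': occ=0, LF[1]=C('$')+0=0+0=0
L[2]='s': occ=0, LF[2]=C('s')+0=1+0=1
L[3]='t': occ=1, LF[3]=C('t')+1=3+1=4
L[4]='s': occ=1, LF[4]=C('s')+1=1+1=2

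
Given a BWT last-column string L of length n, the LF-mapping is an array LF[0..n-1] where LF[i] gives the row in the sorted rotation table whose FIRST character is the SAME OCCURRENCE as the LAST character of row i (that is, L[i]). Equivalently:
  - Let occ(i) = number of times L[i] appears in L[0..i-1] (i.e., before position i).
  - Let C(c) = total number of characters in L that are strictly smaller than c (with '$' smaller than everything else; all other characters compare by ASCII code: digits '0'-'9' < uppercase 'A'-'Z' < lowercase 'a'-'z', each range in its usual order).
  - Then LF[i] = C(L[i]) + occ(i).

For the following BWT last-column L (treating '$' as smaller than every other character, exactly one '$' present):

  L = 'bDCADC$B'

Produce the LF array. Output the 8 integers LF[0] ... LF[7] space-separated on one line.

Char counts: '$':1, 'A':1, 'B':1, 'C':2, 'D':2, 'b':1
C (first-col start): C('$')=0, C('A')=1, C('B')=2, C('C')=3, C('D')=5, C('b')=7
L[0]='b': occ=0, LF[0]=C('b')+0=7+0=7
L[1]='D': occ=0, LF[1]=C('D')+0=5+0=5
L[2]='C': occ=0, LF[2]=C('C')+0=3+0=3
L[3]='A': occ=0, LF[3]=C('A')+0=1+0=1
L[4]='D': occ=1, LF[4]=C('D')+1=5+1=6
L[5]='C': occ=1, LF[5]=C('C')+1=3+1=4
L[6]='$': occ=0, LF[6]=C('$')+0=0+0=0
L[7]='B': occ=0, LF[7]=C('B')+0=2+0=2

Answer: 7 5 3 1 6 4 0 2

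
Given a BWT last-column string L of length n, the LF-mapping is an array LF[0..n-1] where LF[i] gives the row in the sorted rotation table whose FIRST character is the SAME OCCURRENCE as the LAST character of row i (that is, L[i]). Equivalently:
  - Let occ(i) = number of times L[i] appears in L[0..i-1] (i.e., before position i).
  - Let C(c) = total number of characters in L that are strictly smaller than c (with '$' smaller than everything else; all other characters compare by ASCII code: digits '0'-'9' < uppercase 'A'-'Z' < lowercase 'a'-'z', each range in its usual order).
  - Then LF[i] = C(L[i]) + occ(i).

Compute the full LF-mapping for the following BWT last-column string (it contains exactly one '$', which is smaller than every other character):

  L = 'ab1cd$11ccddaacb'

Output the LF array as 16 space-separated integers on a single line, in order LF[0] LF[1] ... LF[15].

Answer: 4 7 1 9 13 0 2 3 10 11 14 15 5 6 12 8

Derivation:
Char counts: '$':1, '1':3, 'a':3, 'b':2, 'c':4, 'd':3
C (first-col start): C('$')=0, C('1')=1, C('a')=4, C('b')=7, C('c')=9, C('d')=13
L[0]='a': occ=0, LF[0]=C('a')+0=4+0=4
L[1]='b': occ=0, LF[1]=C('b')+0=7+0=7
L[2]='1': occ=0, LF[2]=C('1')+0=1+0=1
L[3]='c': occ=0, LF[3]=C('c')+0=9+0=9
L[4]='d': occ=0, LF[4]=C('d')+0=13+0=13
L[5]='$': occ=0, LF[5]=C('$')+0=0+0=0
L[6]='1': occ=1, LF[6]=C('1')+1=1+1=2
L[7]='1': occ=2, LF[7]=C('1')+2=1+2=3
L[8]='c': occ=1, LF[8]=C('c')+1=9+1=10
L[9]='c': occ=2, LF[9]=C('c')+2=9+2=11
L[10]='d': occ=1, LF[10]=C('d')+1=13+1=14
L[11]='d': occ=2, LF[11]=C('d')+2=13+2=15
L[12]='a': occ=1, LF[12]=C('a')+1=4+1=5
L[13]='a': occ=2, LF[13]=C('a')+2=4+2=6
L[14]='c': occ=3, LF[14]=C('c')+3=9+3=12
L[15]='b': occ=1, LF[15]=C('b')+1=7+1=8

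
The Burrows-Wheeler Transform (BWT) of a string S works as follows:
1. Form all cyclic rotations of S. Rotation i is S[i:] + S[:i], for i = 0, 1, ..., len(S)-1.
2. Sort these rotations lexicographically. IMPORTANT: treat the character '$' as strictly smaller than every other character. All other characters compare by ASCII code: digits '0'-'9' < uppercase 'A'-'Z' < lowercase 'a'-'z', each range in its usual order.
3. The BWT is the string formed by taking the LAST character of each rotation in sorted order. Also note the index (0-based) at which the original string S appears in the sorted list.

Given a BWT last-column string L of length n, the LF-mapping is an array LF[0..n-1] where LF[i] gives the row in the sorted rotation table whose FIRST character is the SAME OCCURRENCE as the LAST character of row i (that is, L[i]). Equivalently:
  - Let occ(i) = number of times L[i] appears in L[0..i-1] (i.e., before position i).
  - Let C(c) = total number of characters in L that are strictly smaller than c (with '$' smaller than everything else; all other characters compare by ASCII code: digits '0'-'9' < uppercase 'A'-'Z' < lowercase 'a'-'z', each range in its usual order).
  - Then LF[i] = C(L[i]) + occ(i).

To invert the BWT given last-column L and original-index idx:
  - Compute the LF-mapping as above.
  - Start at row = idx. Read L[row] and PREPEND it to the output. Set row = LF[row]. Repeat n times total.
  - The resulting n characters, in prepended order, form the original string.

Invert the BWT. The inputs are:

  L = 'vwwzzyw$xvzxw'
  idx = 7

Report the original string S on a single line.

Answer: xxzwvywwzzwv$

Derivation:
LF mapping: 1 3 4 10 11 9 5 0 7 2 12 8 6
Walk LF starting at row 7, prepending L[row]:
  step 1: row=7, L[7]='$', prepend. Next row=LF[7]=0
  step 2: row=0, L[0]='v', prepend. Next row=LF[0]=1
  step 3: row=1, L[1]='w', prepend. Next row=LF[1]=3
  step 4: row=3, L[3]='z', prepend. Next row=LF[3]=10
  step 5: row=10, L[10]='z', prepend. Next row=LF[10]=12
  step 6: row=12, L[12]='w', prepend. Next row=LF[12]=6
  step 7: row=6, L[6]='w', prepend. Next row=LF[6]=5
  step 8: row=5, L[5]='y', prepend. Next row=LF[5]=9
  step 9: row=9, L[9]='v', prepend. Next row=LF[9]=2
  step 10: row=2, L[2]='w', prepend. Next row=LF[2]=4
  step 11: row=4, L[4]='z', prepend. Next row=LF[4]=11
  step 12: row=11, L[11]='x', prepend. Next row=LF[11]=8
  step 13: row=8, L[8]='x', prepend. Next row=LF[8]=7
Reversed output: xxzwvywwzzwv$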